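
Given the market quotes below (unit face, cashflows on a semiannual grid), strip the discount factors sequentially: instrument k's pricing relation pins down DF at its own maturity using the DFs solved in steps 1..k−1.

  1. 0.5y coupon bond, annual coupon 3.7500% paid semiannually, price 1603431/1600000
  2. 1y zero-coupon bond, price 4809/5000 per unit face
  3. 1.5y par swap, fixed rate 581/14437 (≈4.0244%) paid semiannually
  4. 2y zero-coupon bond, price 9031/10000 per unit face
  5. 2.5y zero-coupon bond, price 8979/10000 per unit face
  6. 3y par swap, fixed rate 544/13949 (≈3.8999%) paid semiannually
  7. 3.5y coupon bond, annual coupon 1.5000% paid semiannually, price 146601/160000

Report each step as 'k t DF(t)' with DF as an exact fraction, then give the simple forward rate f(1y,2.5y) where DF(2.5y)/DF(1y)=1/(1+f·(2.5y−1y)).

1 1/2 9837/10000
2 1 4809/5000
3 3/2 9419/10000
4 2 9031/10000
5 5/2 8979/10000
6 3 557/625
7 7/2 8679/10000
f(1y,2.5y) = ((4809/5000)/(8979/10000) − 1)/(3/2) = 142/2993 ≈ 4.7444%

step 1 [0.5y] bond c/2=3/160: DF=(1603431/1600000 − 3/160·(0))/(1+3/160) = 9837/10000 ≈ 0.983700
step 2 [1y] zero: DF = P = 4809/5000 ≈ 0.961800
step 3 [1.5y] swap r/2=581/28874: DF=(1 − 581/28874·(0.983700+0.961800))/(1+581/28874) = 9419/10000 ≈ 0.941900
step 4 [2y] zero: DF = P = 9031/10000 ≈ 0.903100
step 5 [2.5y] zero: DF = P = 8979/10000 ≈ 0.897900
step 6 [3y] swap r/2=272/13949: DF=(1 − 272/13949·(0.983700+0.961800+0.941900+0.903100+0.897900))/(1+272/13949) = 557/625 ≈ 0.891200
step 7 [3.5y] bond c/2=3/400: DF=(146601/160000 − 3/400·(0.983700+0.961800+0.941900+0.903100+0.897900+0.891200))/(1+3/400) = 8679/10000 ≈ 0.867900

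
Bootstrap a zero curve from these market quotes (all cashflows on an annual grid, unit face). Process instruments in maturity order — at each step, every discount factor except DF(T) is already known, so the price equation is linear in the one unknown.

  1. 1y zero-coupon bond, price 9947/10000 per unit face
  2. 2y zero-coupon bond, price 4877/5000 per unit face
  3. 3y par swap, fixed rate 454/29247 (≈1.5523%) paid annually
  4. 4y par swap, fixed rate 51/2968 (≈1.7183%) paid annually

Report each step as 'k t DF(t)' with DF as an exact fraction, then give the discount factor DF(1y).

step 1 [1y] zero: DF = P = 9947/10000 ≈ 0.994700
step 2 [2y] zero: DF = P = 4877/5000 ≈ 0.975400
step 3 [3y] swap r/1=454/29247: DF=(1 − 454/29247·(0.994700+0.975400))/(1+454/29247) = 4773/5000 ≈ 0.954600
step 4 [4y] swap r/1=51/2968: DF=(1 − 51/2968·(0.994700+0.975400+0.954600))/(1+51/2968) = 9337/10000 ≈ 0.933700

1 1 9947/10000
2 2 4877/5000
3 3 4773/5000
4 4 9337/10000
DF(1y) = 9947/10000 ≈ 0.994700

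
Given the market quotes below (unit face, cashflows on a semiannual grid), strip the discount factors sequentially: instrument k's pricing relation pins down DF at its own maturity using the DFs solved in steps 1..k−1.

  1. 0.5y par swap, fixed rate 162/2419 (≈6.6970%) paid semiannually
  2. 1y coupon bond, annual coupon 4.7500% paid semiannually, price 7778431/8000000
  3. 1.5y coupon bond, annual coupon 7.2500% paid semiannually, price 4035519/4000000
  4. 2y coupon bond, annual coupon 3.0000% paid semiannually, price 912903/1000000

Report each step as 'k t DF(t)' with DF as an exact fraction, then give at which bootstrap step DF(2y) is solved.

1 1/2 2419/2500
2 1 9273/10000
3 3/2 9073/10000
4 2 429/500
DF(2y) is solved at step 4

step 1 [0.5y] swap r/2=81/2419: DF=(1 − 81/2419·(0))/(1+81/2419) = 2419/2500 ≈ 0.967600
step 2 [1y] bond c/2=19/800: DF=(7778431/8000000 − 19/800·(0.967600))/(1+19/800) = 9273/10000 ≈ 0.927300
step 3 [1.5y] bond c/2=29/800: DF=(4035519/4000000 − 29/800·(0.967600+0.927300))/(1+29/800) = 9073/10000 ≈ 0.907300
step 4 [2y] bond c/2=3/200: DF=(912903/1000000 − 3/200·(0.967600+0.927300+0.907300))/(1+3/200) = 429/500 ≈ 0.858000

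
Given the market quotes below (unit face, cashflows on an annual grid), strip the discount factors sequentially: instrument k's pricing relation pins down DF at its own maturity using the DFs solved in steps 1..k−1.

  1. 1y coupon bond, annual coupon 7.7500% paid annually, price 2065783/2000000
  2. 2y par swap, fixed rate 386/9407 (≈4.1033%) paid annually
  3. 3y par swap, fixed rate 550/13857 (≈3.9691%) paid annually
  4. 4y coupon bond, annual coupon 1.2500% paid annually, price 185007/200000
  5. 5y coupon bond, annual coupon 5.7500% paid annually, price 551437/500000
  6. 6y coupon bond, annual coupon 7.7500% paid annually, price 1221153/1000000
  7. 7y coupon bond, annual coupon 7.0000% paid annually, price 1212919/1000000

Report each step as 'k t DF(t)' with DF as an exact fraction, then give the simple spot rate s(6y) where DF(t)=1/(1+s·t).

1 1 4793/5000
2 2 2307/2500
3 3 89/100
4 4 4397/5000
5 5 2111/2500
6 6 81/100
7 7 1573/2000
s(6y) = (1/(81/100) − 1)/(6) = 19/486 ≈ 3.9095%

step 1 [1y] bond c/1=31/400: DF=(2065783/2000000 − 31/400·(0))/(1+31/400) = 4793/5000 ≈ 0.958600
step 2 [2y] swap r/1=386/9407: DF=(1 − 386/9407·(0.958600))/(1+386/9407) = 2307/2500 ≈ 0.922800
step 3 [3y] swap r/1=550/13857: DF=(1 − 550/13857·(0.958600+0.922800))/(1+550/13857) = 89/100 ≈ 0.890000
step 4 [4y] bond c/1=1/80: DF=(185007/200000 − 1/80·(0.958600+0.922800+0.890000))/(1+1/80) = 4397/5000 ≈ 0.879400
step 5 [5y] bond c/1=23/400: DF=(551437/500000 − 23/400·(0.958600+0.922800+0.890000+0.879400))/(1+23/400) = 2111/2500 ≈ 0.844400
step 6 [6y] bond c/1=31/400: DF=(1221153/1000000 − 31/400·(0.958600+0.922800+0.890000+0.879400+0.844400))/(1+31/400) = 81/100 ≈ 0.810000
step 7 [7y] bond c/1=7/100: DF=(1212919/1000000 − 7/100·(0.958600+0.922800+0.890000+0.879400+0.844400+0.810000))/(1+7/100) = 1573/2000 ≈ 0.786500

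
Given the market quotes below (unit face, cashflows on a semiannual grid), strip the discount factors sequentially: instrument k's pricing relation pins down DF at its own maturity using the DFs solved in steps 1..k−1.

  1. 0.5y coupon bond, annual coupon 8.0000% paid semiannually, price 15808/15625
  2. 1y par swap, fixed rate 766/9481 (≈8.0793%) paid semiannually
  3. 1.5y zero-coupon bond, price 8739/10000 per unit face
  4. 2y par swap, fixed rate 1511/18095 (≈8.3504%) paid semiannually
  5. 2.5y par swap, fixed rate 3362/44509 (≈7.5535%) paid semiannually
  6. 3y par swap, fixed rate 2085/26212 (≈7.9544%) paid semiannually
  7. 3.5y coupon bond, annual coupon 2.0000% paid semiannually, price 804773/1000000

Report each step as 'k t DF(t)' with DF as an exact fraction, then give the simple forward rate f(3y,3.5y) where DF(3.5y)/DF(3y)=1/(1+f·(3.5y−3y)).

1 1/2 608/625
2 1 4617/5000
3 3/2 8739/10000
4 2 8489/10000
5 5/2 8319/10000
6 3 1583/2000
7 7/2 7449/10000
f(3y,3.5y) = ((1583/2000)/(7449/10000) − 1)/(1/2) = 932/7449 ≈ 12.5117%

step 1 [0.5y] bond c/2=1/25: DF=(15808/15625 − 1/25·(0))/(1+1/25) = 608/625 ≈ 0.972800
step 2 [1y] swap r/2=383/9481: DF=(1 − 383/9481·(0.972800))/(1+383/9481) = 4617/5000 ≈ 0.923400
step 3 [1.5y] zero: DF = P = 8739/10000 ≈ 0.873900
step 4 [2y] swap r/2=1511/36190: DF=(1 − 1511/36190·(0.972800+0.923400+0.873900))/(1+1511/36190) = 8489/10000 ≈ 0.848900
step 5 [2.5y] swap r/2=1681/44509: DF=(1 − 1681/44509·(0.972800+0.923400+0.873900+0.848900))/(1+1681/44509) = 8319/10000 ≈ 0.831900
step 6 [3y] swap r/2=2085/52424: DF=(1 − 2085/52424·(0.972800+0.923400+0.873900+0.848900+0.831900))/(1+2085/52424) = 1583/2000 ≈ 0.791500
step 7 [3.5y] bond c/2=1/100: DF=(804773/1000000 − 1/100·(0.972800+0.923400+0.873900+0.848900+0.831900+0.791500))/(1+1/100) = 7449/10000 ≈ 0.744900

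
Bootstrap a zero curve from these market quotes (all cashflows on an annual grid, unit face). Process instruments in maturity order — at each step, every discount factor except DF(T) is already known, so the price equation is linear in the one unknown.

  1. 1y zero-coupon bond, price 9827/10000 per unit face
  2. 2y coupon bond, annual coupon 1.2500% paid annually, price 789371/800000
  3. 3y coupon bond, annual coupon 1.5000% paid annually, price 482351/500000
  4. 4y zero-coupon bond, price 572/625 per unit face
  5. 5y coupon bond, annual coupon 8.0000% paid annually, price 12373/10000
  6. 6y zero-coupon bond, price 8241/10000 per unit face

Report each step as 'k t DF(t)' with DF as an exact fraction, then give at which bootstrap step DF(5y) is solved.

step 1 [1y] zero: DF = P = 9827/10000 ≈ 0.982700
step 2 [2y] bond c/1=1/80: DF=(789371/800000 − 1/80·(0.982700))/(1+1/80) = 1203/1250 ≈ 0.962400
step 3 [3y] bond c/1=3/200: DF=(482351/500000 − 3/200·(0.982700+0.962400))/(1+3/200) = 9217/10000 ≈ 0.921700
step 4 [4y] zero: DF = P = 572/625 ≈ 0.915200
step 5 [5y] bond c/1=2/25: DF=(12373/10000 − 2/25·(0.982700+0.962400+0.921700+0.915200))/(1+2/25) = 1731/2000 ≈ 0.865500
step 6 [6y] zero: DF = P = 8241/10000 ≈ 0.824100

1 1 9827/10000
2 2 1203/1250
3 3 9217/10000
4 4 572/625
5 5 1731/2000
6 6 8241/10000
DF(5y) is solved at step 5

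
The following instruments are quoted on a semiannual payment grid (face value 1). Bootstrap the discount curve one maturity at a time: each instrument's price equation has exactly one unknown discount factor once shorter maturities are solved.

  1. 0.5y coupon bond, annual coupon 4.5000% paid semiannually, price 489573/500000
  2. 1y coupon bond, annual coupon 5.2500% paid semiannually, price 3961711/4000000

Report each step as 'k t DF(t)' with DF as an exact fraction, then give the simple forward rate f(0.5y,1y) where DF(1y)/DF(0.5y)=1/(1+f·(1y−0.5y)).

step 1 [0.5y] bond c/2=9/400: DF=(489573/500000 − 9/400·(0))/(1+9/400) = 1197/1250 ≈ 0.957600
step 2 [1y] bond c/2=21/800: DF=(3961711/4000000 − 21/800·(0.957600))/(1+21/800) = 4703/5000 ≈ 0.940600

1 1/2 1197/1250
2 1 4703/5000
f(0.5y,1y) = ((1197/1250)/(4703/5000) − 1)/(1/2) = 170/4703 ≈ 3.6147%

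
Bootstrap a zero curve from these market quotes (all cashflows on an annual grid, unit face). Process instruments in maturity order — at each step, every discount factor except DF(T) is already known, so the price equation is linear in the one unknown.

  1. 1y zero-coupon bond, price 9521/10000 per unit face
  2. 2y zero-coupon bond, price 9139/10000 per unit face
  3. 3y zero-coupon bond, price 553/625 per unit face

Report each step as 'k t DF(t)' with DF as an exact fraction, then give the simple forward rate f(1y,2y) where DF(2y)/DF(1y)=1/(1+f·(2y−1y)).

1 1 9521/10000
2 2 9139/10000
3 3 553/625
f(1y,2y) = ((9521/10000)/(9139/10000) − 1)/(1) = 382/9139 ≈ 4.1799%

step 1 [1y] zero: DF = P = 9521/10000 ≈ 0.952100
step 2 [2y] zero: DF = P = 9139/10000 ≈ 0.913900
step 3 [3y] zero: DF = P = 553/625 ≈ 0.884800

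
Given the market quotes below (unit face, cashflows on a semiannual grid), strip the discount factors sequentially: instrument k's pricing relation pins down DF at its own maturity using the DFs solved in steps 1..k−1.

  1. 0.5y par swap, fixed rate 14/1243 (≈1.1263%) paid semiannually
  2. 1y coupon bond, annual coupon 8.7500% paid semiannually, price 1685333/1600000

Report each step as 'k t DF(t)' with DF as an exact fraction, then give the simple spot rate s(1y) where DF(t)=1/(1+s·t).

step 1 [0.5y] swap r/2=7/1243: DF=(1 − 7/1243·(0))/(1+7/1243) = 1243/1250 ≈ 0.994400
step 2 [1y] bond c/2=7/160: DF=(1685333/1600000 − 7/160·(0.994400))/(1+7/160) = 387/400 ≈ 0.967500

1 1/2 1243/1250
2 1 387/400
s(1y) = (1/(387/400) − 1)/(1) = 13/387 ≈ 3.3592%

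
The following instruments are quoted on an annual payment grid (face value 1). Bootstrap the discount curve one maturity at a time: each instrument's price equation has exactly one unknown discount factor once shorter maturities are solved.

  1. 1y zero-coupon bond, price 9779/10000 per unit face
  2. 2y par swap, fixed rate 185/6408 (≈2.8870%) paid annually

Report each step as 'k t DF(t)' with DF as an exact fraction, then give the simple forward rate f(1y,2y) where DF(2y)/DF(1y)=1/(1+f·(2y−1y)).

step 1 [1y] zero: DF = P = 9779/10000 ≈ 0.977900
step 2 [2y] swap r/1=185/6408: DF=(1 − 185/6408·(0.977900))/(1+185/6408) = 1889/2000 ≈ 0.944500

1 1 9779/10000
2 2 1889/2000
f(1y,2y) = ((9779/10000)/(1889/2000) − 1)/(1) = 334/9445 ≈ 3.5363%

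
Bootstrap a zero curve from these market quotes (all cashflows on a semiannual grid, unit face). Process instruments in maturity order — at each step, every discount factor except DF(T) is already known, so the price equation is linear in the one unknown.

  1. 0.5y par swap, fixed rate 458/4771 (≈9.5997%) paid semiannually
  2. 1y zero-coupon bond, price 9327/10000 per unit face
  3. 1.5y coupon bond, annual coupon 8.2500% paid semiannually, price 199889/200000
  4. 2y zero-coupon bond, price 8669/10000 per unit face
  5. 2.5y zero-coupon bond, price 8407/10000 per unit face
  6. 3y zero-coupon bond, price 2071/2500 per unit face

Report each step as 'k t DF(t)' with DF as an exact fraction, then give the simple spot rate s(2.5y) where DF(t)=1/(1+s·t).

step 1 [0.5y] swap r/2=229/4771: DF=(1 − 229/4771·(0))/(1+229/4771) = 4771/5000 ≈ 0.954200
step 2 [1y] zero: DF = P = 9327/10000 ≈ 0.932700
step 3 [1.5y] bond c/2=33/800: DF=(199889/200000 − 33/800·(0.954200+0.932700))/(1+33/800) = 8851/10000 ≈ 0.885100
step 4 [2y] zero: DF = P = 8669/10000 ≈ 0.866900
step 5 [2.5y] zero: DF = P = 8407/10000 ≈ 0.840700
step 6 [3y] zero: DF = P = 2071/2500 ≈ 0.828400

1 1/2 4771/5000
2 1 9327/10000
3 3/2 8851/10000
4 2 8669/10000
5 5/2 8407/10000
6 3 2071/2500
s(2.5y) = (1/(8407/10000) − 1)/(5/2) = 3186/42035 ≈ 7.5794%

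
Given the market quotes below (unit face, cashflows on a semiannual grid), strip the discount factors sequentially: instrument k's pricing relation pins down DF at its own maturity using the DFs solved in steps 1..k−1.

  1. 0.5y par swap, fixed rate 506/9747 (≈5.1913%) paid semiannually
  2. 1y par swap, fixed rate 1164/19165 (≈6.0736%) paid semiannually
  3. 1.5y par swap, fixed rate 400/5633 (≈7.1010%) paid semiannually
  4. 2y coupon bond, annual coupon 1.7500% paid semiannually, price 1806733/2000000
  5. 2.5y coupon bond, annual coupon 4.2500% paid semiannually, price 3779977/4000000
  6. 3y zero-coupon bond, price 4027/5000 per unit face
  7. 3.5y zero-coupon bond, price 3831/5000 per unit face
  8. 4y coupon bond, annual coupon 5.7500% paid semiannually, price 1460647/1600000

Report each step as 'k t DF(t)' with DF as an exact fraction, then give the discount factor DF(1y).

1 1/2 9747/10000
2 1 4709/5000
3 3/2 9/10
4 2 8711/10000
5 5/2 4243/5000
6 3 4027/5000
7 7/2 3831/5000
8 4 7167/10000
DF(1y) = 4709/5000 ≈ 0.941800

step 1 [0.5y] swap r/2=253/9747: DF=(1 − 253/9747·(0))/(1+253/9747) = 9747/10000 ≈ 0.974700
step 2 [1y] swap r/2=582/19165: DF=(1 − 582/19165·(0.974700))/(1+582/19165) = 4709/5000 ≈ 0.941800
step 3 [1.5y] swap r/2=200/5633: DF=(1 − 200/5633·(0.974700+0.941800))/(1+200/5633) = 9/10 ≈ 0.900000
step 4 [2y] bond c/2=7/800: DF=(1806733/2000000 − 7/800·(0.974700+0.941800+0.900000))/(1+7/800) = 8711/10000 ≈ 0.871100
step 5 [2.5y] bond c/2=17/800: DF=(3779977/4000000 − 17/800·(0.974700+0.941800+0.900000+0.871100))/(1+17/800) = 4243/5000 ≈ 0.848600
step 6 [3y] zero: DF = P = 4027/5000 ≈ 0.805400
step 7 [3.5y] zero: DF = P = 3831/5000 ≈ 0.766200
step 8 [4y] bond c/2=23/800: DF=(1460647/1600000 − 23/800·(0.974700+0.941800+0.900000+0.871100+0.848600+0.805400+0.766200))/(1+23/800) = 7167/10000 ≈ 0.716700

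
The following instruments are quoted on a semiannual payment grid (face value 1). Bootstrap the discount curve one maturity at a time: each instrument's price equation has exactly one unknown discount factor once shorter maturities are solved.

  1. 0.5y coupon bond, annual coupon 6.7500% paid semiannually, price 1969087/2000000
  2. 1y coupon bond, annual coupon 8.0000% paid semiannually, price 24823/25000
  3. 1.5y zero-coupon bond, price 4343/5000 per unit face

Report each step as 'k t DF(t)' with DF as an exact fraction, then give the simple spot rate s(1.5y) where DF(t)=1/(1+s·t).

step 1 [0.5y] bond c/2=27/800: DF=(1969087/2000000 − 27/800·(0))/(1+27/800) = 2381/2500 ≈ 0.952400
step 2 [1y] bond c/2=1/25: DF=(24823/25000 − 1/25·(0.952400))/(1+1/25) = 9181/10000 ≈ 0.918100
step 3 [1.5y] zero: DF = P = 4343/5000 ≈ 0.868600

1 1/2 2381/2500
2 1 9181/10000
3 3/2 4343/5000
s(1.5y) = (1/(4343/5000) − 1)/(3/2) = 438/4343 ≈ 10.0852%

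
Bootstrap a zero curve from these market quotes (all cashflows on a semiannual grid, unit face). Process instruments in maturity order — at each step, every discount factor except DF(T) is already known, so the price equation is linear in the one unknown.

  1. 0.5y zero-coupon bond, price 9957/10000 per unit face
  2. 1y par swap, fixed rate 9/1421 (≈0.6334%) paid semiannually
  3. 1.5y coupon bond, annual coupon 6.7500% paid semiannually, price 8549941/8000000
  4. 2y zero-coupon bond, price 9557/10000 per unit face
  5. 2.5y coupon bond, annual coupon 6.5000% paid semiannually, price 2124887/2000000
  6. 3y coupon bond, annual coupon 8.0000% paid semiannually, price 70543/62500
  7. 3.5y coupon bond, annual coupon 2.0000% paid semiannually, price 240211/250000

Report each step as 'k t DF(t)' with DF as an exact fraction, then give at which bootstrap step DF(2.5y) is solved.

step 1 [0.5y] zero: DF = P = 9957/10000 ≈ 0.995700
step 2 [1y] swap r/2=9/2842: DF=(1 − 9/2842·(0.995700))/(1+9/2842) = 9937/10000 ≈ 0.993700
step 3 [1.5y] bond c/2=27/800: DF=(8549941/8000000 − 27/800·(0.995700+0.993700))/(1+27/800) = 9689/10000 ≈ 0.968900
step 4 [2y] zero: DF = P = 9557/10000 ≈ 0.955700
step 5 [2.5y] bond c/2=13/400: DF=(2124887/2000000 − 13/400·(0.995700+0.993700+0.968900+0.955700))/(1+13/400) = 4529/5000 ≈ 0.905800
step 6 [3y] bond c/2=1/25: DF=(70543/62500 − 1/25·(0.995700+0.993700+0.968900+0.955700+0.905800))/(1+1/25) = 8999/10000 ≈ 0.899900
step 7 [3.5y] bond c/2=1/100: DF=(240211/250000 − 1/100·(0.995700+0.993700+0.968900+0.955700+0.905800+0.899900))/(1+1/100) = 8947/10000 ≈ 0.894700

1 1/2 9957/10000
2 1 9937/10000
3 3/2 9689/10000
4 2 9557/10000
5 5/2 4529/5000
6 3 8999/10000
7 7/2 8947/10000
DF(2.5y) is solved at step 5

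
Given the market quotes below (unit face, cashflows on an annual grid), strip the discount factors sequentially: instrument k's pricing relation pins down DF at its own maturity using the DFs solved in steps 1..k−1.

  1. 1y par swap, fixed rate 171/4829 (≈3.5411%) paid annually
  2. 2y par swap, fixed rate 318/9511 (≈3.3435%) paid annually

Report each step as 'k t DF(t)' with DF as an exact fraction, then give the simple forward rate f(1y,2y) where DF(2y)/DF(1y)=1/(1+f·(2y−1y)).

step 1 [1y] swap r/1=171/4829: DF=(1 − 171/4829·(0))/(1+171/4829) = 4829/5000 ≈ 0.965800
step 2 [2y] swap r/1=318/9511: DF=(1 − 318/9511·(0.965800))/(1+318/9511) = 2341/2500 ≈ 0.936400

1 1 4829/5000
2 2 2341/2500
f(1y,2y) = ((4829/5000)/(2341/2500) − 1)/(1) = 147/4682 ≈ 3.1397%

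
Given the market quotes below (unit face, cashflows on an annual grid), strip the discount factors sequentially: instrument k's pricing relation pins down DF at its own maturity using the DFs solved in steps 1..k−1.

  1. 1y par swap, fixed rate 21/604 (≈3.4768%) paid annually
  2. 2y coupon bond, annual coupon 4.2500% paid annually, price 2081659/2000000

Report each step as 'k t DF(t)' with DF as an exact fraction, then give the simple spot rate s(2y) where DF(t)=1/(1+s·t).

1 1 604/625
2 2 959/1000
s(2y) = (1/(959/1000) − 1)/(2) = 41/1918 ≈ 2.1376%

step 1 [1y] swap r/1=21/604: DF=(1 − 21/604·(0))/(1+21/604) = 604/625 ≈ 0.966400
step 2 [2y] bond c/1=17/400: DF=(2081659/2000000 − 17/400·(0.966400))/(1+17/400) = 959/1000 ≈ 0.959000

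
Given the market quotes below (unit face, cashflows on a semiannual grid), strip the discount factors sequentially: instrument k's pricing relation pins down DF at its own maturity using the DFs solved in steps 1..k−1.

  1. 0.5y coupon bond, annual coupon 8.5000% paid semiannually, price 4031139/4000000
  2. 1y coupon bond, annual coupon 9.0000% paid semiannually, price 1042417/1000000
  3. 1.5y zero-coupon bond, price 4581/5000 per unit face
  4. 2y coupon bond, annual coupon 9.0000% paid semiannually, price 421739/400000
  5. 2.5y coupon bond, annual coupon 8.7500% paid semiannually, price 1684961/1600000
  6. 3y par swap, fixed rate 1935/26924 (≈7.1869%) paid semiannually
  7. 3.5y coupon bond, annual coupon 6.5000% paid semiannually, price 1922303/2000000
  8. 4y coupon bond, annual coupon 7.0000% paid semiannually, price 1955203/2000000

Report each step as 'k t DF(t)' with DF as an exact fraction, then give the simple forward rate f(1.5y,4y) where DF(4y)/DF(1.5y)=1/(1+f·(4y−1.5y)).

1 1/2 9667/10000
2 1 9559/10000
3 3/2 4581/5000
4 2 8867/10000
5 5/2 533/625
6 3 1613/2000
7 7/2 3807/5000
8 4 7367/10000
f(1.5y,4y) = ((4581/5000)/(7367/10000) − 1)/(5/2) = 718/7367 ≈ 9.7462%

step 1 [0.5y] bond c/2=17/400: DF=(4031139/4000000 − 17/400·(0))/(1+17/400) = 9667/10000 ≈ 0.966700
step 2 [1y] bond c/2=9/200: DF=(1042417/1000000 − 9/200·(0.966700))/(1+9/200) = 9559/10000 ≈ 0.955900
step 3 [1.5y] zero: DF = P = 4581/5000 ≈ 0.916200
step 4 [2y] bond c/2=9/200: DF=(421739/400000 − 9/200·(0.966700+0.955900+0.916200))/(1+9/200) = 8867/10000 ≈ 0.886700
step 5 [2.5y] bond c/2=7/160: DF=(1684961/1600000 − 7/160·(0.966700+0.955900+0.916200+0.886700))/(1+7/160) = 533/625 ≈ 0.852800
step 6 [3y] swap r/2=1935/53848: DF=(1 − 1935/53848·(0.966700+0.955900+0.916200+0.886700+0.852800))/(1+1935/53848) = 1613/2000 ≈ 0.806500
step 7 [3.5y] bond c/2=13/400: DF=(1922303/2000000 − 13/400·(0.966700+0.955900+0.916200+0.886700+0.852800+0.806500))/(1+13/400) = 3807/5000 ≈ 0.761400
step 8 [4y] bond c/2=7/200: DF=(1955203/2000000 − 7/200·(0.966700+0.955900+0.916200+0.886700+0.852800+0.806500+0.761400))/(1+7/200) = 7367/10000 ≈ 0.736700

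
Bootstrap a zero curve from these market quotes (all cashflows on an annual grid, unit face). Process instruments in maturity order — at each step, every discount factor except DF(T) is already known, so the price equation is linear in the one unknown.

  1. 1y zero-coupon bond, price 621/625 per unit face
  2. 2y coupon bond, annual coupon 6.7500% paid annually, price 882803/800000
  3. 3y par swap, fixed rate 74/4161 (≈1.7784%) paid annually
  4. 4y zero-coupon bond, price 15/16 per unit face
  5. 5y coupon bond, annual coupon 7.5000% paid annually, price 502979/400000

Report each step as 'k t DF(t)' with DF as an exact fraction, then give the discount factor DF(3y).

1 1 621/625
2 2 9709/10000
3 3 4741/5000
4 4 15/16
5 5 9011/10000
DF(3y) = 4741/5000 ≈ 0.948200

step 1 [1y] zero: DF = P = 621/625 ≈ 0.993600
step 2 [2y] bond c/1=27/400: DF=(882803/800000 − 27/400·(0.993600))/(1+27/400) = 9709/10000 ≈ 0.970900
step 3 [3y] swap r/1=74/4161: DF=(1 − 74/4161·(0.993600+0.970900))/(1+74/4161) = 4741/5000 ≈ 0.948200
step 4 [4y] zero: DF = P = 15/16 ≈ 0.937500
step 5 [5y] bond c/1=3/40: DF=(502979/400000 − 3/40·(0.993600+0.970900+0.948200+0.937500))/(1+3/40) = 9011/10000 ≈ 0.901100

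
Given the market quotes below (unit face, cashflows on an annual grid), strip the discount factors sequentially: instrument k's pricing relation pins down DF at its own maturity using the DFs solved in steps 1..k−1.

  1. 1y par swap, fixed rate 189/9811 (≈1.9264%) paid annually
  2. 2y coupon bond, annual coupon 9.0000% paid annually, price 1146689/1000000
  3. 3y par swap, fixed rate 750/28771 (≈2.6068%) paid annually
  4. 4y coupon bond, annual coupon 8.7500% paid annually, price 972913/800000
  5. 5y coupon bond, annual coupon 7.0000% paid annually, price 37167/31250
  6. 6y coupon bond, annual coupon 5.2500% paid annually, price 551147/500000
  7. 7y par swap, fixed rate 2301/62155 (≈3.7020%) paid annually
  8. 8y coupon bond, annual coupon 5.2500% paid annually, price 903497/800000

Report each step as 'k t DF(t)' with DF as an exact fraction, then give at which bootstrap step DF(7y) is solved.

step 1 [1y] swap r/1=189/9811: DF=(1 − 189/9811·(0))/(1+189/9811) = 9811/10000 ≈ 0.981100
step 2 [2y] bond c/1=9/100: DF=(1146689/1000000 − 9/100·(0.981100))/(1+9/100) = 971/1000 ≈ 0.971000
step 3 [3y] swap r/1=750/28771: DF=(1 − 750/28771·(0.981100+0.971000))/(1+750/28771) = 37/40 ≈ 0.925000
step 4 [4y] bond c/1=7/80: DF=(972913/800000 − 7/80·(0.981100+0.971000+0.925000))/(1+7/80) = 2217/2500 ≈ 0.886800
step 5 [5y] bond c/1=7/100: DF=(37167/31250 − 7/100·(0.981100+0.971000+0.925000+0.886800))/(1+7/100) = 8653/10000 ≈ 0.865300
step 6 [6y] bond c/1=21/400: DF=(551147/500000 − 21/400·(0.981100+0.971000+0.925000+0.886800+0.865300))/(1+21/400) = 2041/2500 ≈ 0.816400
step 7 [7y] swap r/1=2301/62155: DF=(1 − 2301/62155·(0.981100+0.971000+0.925000+0.886800+0.865300+0.816400))/(1+2301/62155) = 7699/10000 ≈ 0.769900
step 8 [8y] bond c/1=21/400: DF=(903497/800000 − 21/400·(0.981100+0.971000+0.925000+0.886800+0.865300+0.816400+0.769900))/(1+21/400) = 763/1000 ≈ 0.763000

1 1 9811/10000
2 2 971/1000
3 3 37/40
4 4 2217/2500
5 5 8653/10000
6 6 2041/2500
7 7 7699/10000
8 8 763/1000
DF(7y) is solved at step 7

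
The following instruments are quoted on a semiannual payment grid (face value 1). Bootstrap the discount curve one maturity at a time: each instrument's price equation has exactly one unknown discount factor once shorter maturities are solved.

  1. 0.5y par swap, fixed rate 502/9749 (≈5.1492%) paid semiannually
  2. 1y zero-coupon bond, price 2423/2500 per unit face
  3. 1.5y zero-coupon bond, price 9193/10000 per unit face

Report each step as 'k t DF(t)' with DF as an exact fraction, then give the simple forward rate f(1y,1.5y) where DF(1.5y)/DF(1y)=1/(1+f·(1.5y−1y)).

1 1/2 9749/10000
2 1 2423/2500
3 3/2 9193/10000
f(1y,1.5y) = ((2423/2500)/(9193/10000) − 1)/(1/2) = 998/9193 ≈ 10.8561%

step 1 [0.5y] swap r/2=251/9749: DF=(1 − 251/9749·(0))/(1+251/9749) = 9749/10000 ≈ 0.974900
step 2 [1y] zero: DF = P = 2423/2500 ≈ 0.969200
step 3 [1.5y] zero: DF = P = 9193/10000 ≈ 0.919300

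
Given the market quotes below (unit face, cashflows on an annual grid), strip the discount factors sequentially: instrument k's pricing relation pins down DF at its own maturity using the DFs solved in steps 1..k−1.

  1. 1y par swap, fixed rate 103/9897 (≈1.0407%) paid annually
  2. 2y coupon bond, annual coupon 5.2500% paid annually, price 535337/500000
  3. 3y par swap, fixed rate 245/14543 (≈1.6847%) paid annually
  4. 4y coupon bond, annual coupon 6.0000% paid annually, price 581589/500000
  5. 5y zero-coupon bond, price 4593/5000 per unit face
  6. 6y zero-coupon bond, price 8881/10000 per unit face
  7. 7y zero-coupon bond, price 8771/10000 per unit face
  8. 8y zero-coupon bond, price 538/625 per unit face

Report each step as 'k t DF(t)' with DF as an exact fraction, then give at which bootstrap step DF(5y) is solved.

1 1 9897/10000
2 2 9679/10000
3 3 951/1000
4 4 9327/10000
5 5 4593/5000
6 6 8881/10000
7 7 8771/10000
8 8 538/625
DF(5y) is solved at step 5

step 1 [1y] swap r/1=103/9897: DF=(1 − 103/9897·(0))/(1+103/9897) = 9897/10000 ≈ 0.989700
step 2 [2y] bond c/1=21/400: DF=(535337/500000 − 21/400·(0.989700))/(1+21/400) = 9679/10000 ≈ 0.967900
step 3 [3y] swap r/1=245/14543: DF=(1 − 245/14543·(0.989700+0.967900))/(1+245/14543) = 951/1000 ≈ 0.951000
step 4 [4y] bond c/1=3/50: DF=(581589/500000 − 3/50·(0.989700+0.967900+0.951000))/(1+3/50) = 9327/10000 ≈ 0.932700
step 5 [5y] zero: DF = P = 4593/5000 ≈ 0.918600
step 6 [6y] zero: DF = P = 8881/10000 ≈ 0.888100
step 7 [7y] zero: DF = P = 8771/10000 ≈ 0.877100
step 8 [8y] zero: DF = P = 538/625 ≈ 0.860800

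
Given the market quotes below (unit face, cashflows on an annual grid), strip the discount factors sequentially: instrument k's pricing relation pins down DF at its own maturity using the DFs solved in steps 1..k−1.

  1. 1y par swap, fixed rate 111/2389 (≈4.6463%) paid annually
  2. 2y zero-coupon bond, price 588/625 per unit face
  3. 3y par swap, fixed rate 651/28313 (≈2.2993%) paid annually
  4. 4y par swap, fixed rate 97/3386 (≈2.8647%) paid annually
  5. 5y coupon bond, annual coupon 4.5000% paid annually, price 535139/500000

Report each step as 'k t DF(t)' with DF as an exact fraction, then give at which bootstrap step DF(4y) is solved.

1 1 2389/2500
2 2 588/625
3 3 9349/10000
4 4 8933/10000
5 5 4319/5000
DF(4y) is solved at step 4

step 1 [1y] swap r/1=111/2389: DF=(1 − 111/2389·(0))/(1+111/2389) = 2389/2500 ≈ 0.955600
step 2 [2y] zero: DF = P = 588/625 ≈ 0.940800
step 3 [3y] swap r/1=651/28313: DF=(1 − 651/28313·(0.955600+0.940800))/(1+651/28313) = 9349/10000 ≈ 0.934900
step 4 [4y] swap r/1=97/3386: DF=(1 − 97/3386·(0.955600+0.940800+0.934900))/(1+97/3386) = 8933/10000 ≈ 0.893300
step 5 [5y] bond c/1=9/200: DF=(535139/500000 − 9/200·(0.955600+0.940800+0.934900+0.893300))/(1+9/200) = 4319/5000 ≈ 0.863800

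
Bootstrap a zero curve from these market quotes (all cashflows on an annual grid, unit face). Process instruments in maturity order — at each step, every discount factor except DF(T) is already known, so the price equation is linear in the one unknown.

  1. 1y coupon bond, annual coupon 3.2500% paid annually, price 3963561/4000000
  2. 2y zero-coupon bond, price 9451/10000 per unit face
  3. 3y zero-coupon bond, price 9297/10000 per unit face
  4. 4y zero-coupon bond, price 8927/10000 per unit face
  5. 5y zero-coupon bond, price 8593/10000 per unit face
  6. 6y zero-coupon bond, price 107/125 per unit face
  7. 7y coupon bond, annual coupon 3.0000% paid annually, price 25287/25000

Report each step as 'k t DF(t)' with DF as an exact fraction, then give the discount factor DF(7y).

1 1 9597/10000
2 2 9451/10000
3 3 9297/10000
4 4 8927/10000
5 5 8593/10000
6 6 107/125
7 7 1647/2000
DF(7y) = 1647/2000 ≈ 0.823500

step 1 [1y] bond c/1=13/400: DF=(3963561/4000000 − 13/400·(0))/(1+13/400) = 9597/10000 ≈ 0.959700
step 2 [2y] zero: DF = P = 9451/10000 ≈ 0.945100
step 3 [3y] zero: DF = P = 9297/10000 ≈ 0.929700
step 4 [4y] zero: DF = P = 8927/10000 ≈ 0.892700
step 5 [5y] zero: DF = P = 8593/10000 ≈ 0.859300
step 6 [6y] zero: DF = P = 107/125 ≈ 0.856000
step 7 [7y] bond c/1=3/100: DF=(25287/25000 − 3/100·(0.959700+0.945100+0.929700+0.892700+0.859300+0.856000))/(1+3/100) = 1647/2000 ≈ 0.823500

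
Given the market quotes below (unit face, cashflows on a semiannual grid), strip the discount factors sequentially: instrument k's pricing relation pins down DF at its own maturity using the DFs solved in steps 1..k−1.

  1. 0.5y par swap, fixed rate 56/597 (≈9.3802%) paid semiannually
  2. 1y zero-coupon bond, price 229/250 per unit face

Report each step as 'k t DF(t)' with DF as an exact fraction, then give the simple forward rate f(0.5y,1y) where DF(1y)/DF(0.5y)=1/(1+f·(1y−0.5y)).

1 1/2 597/625
2 1 229/250
f(0.5y,1y) = ((597/625)/(229/250) − 1)/(1/2) = 98/1145 ≈ 8.5590%

step 1 [0.5y] swap r/2=28/597: DF=(1 − 28/597·(0))/(1+28/597) = 597/625 ≈ 0.955200
step 2 [1y] zero: DF = P = 229/250 ≈ 0.916000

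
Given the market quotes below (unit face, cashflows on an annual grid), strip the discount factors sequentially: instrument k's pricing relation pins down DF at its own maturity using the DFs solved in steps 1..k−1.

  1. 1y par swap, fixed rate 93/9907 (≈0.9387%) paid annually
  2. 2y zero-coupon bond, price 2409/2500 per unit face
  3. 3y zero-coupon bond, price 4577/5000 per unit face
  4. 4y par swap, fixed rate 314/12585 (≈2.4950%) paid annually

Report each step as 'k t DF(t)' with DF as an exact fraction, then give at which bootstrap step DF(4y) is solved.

step 1 [1y] swap r/1=93/9907: DF=(1 − 93/9907·(0))/(1+93/9907) = 9907/10000 ≈ 0.990700
step 2 [2y] zero: DF = P = 2409/2500 ≈ 0.963600
step 3 [3y] zero: DF = P = 4577/5000 ≈ 0.915400
step 4 [4y] swap r/1=314/12585: DF=(1 − 314/12585·(0.990700+0.963600+0.915400))/(1+314/12585) = 4529/5000 ≈ 0.905800

1 1 9907/10000
2 2 2409/2500
3 3 4577/5000
4 4 4529/5000
DF(4y) is solved at step 4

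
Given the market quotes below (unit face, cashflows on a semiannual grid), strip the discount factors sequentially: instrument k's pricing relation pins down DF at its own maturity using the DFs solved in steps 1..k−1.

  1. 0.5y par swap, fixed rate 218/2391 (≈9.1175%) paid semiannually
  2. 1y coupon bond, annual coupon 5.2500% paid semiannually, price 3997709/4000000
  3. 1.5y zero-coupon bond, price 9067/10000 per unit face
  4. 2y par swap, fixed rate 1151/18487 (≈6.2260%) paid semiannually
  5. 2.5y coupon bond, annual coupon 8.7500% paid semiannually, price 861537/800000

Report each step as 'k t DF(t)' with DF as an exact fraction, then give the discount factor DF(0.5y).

step 1 [0.5y] swap r/2=109/2391: DF=(1 − 109/2391·(0))/(1+109/2391) = 2391/2500 ≈ 0.956400
step 2 [1y] bond c/2=21/800: DF=(3997709/4000000 − 21/800·(0.956400))/(1+21/800) = 4747/5000 ≈ 0.949400
step 3 [1.5y] zero: DF = P = 9067/10000 ≈ 0.906700
step 4 [2y] swap r/2=1151/36974: DF=(1 − 1151/36974·(0.956400+0.949400+0.906700))/(1+1151/36974) = 8849/10000 ≈ 0.884900
step 5 [2.5y] bond c/2=7/160: DF=(861537/800000 − 7/160·(0.956400+0.949400+0.906700+0.884900))/(1+7/160) = 548/625 ≈ 0.876800

1 1/2 2391/2500
2 1 4747/5000
3 3/2 9067/10000
4 2 8849/10000
5 5/2 548/625
DF(0.5y) = 2391/2500 ≈ 0.956400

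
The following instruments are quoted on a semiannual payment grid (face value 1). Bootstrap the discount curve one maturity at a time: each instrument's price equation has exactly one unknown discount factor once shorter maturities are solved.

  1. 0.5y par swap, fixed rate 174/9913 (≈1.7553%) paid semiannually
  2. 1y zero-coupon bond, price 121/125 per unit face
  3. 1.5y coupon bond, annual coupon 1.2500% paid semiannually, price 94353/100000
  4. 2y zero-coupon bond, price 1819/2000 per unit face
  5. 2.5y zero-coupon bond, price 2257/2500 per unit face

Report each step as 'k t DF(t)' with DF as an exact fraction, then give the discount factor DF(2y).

1 1/2 9913/10000
2 1 121/125
3 3/2 1851/2000
4 2 1819/2000
5 5/2 2257/2500
DF(2y) = 1819/2000 ≈ 0.909500

step 1 [0.5y] swap r/2=87/9913: DF=(1 − 87/9913·(0))/(1+87/9913) = 9913/10000 ≈ 0.991300
step 2 [1y] zero: DF = P = 121/125 ≈ 0.968000
step 3 [1.5y] bond c/2=1/160: DF=(94353/100000 − 1/160·(0.991300+0.968000))/(1+1/160) = 1851/2000 ≈ 0.925500
step 4 [2y] zero: DF = P = 1819/2000 ≈ 0.909500
step 5 [2.5y] zero: DF = P = 2257/2500 ≈ 0.902800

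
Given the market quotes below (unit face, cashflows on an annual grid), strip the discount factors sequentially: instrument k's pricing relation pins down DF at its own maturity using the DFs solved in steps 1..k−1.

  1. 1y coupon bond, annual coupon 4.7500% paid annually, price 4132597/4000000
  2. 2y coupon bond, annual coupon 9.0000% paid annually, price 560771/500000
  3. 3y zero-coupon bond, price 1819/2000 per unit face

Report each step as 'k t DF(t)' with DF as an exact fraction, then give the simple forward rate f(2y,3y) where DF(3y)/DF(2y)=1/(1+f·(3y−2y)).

1 1 9863/10000
2 2 379/400
3 3 1819/2000
f(2y,3y) = ((379/400)/(1819/2000) − 1)/(1) = 76/1819 ≈ 4.1781%

step 1 [1y] bond c/1=19/400: DF=(4132597/4000000 − 19/400·(0))/(1+19/400) = 9863/10000 ≈ 0.986300
step 2 [2y] bond c/1=9/100: DF=(560771/500000 − 9/100·(0.986300))/(1+9/100) = 379/400 ≈ 0.947500
step 3 [3y] zero: DF = P = 1819/2000 ≈ 0.909500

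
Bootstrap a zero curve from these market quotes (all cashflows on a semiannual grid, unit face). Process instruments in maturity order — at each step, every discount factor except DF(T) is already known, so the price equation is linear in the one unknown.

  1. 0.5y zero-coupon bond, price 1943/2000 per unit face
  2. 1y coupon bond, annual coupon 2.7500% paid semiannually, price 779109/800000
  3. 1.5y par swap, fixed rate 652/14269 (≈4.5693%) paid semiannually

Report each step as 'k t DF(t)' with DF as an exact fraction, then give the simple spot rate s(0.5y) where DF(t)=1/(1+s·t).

step 1 [0.5y] zero: DF = P = 1943/2000 ≈ 0.971500
step 2 [1y] bond c/2=11/800: DF=(779109/800000 − 11/800·(0.971500))/(1+11/800) = 379/400 ≈ 0.947500
step 3 [1.5y] swap r/2=326/14269: DF=(1 − 326/14269·(0.971500+0.947500))/(1+326/14269) = 2337/2500 ≈ 0.934800

1 1/2 1943/2000
2 1 379/400
3 3/2 2337/2500
s(0.5y) = (1/(1943/2000) − 1)/(1/2) = 114/1943 ≈ 5.8672%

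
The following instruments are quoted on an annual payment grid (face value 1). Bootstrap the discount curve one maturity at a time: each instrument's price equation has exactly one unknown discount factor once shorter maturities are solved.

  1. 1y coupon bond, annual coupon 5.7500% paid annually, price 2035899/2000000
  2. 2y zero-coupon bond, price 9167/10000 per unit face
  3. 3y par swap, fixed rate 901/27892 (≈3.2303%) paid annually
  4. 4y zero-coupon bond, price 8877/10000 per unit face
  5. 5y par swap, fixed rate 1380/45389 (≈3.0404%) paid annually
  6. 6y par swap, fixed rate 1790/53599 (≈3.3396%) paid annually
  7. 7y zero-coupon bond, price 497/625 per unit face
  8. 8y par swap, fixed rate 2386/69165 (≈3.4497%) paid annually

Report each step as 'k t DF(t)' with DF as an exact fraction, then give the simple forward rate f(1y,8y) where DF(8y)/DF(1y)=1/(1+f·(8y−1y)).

step 1 [1y] bond c/1=23/400: DF=(2035899/2000000 − 23/400·(0))/(1+23/400) = 4813/5000 ≈ 0.962600
step 2 [2y] zero: DF = P = 9167/10000 ≈ 0.916700
step 3 [3y] swap r/1=901/27892: DF=(1 − 901/27892·(0.962600+0.916700))/(1+901/27892) = 9099/10000 ≈ 0.909900
step 4 [4y] zero: DF = P = 8877/10000 ≈ 0.887700
step 5 [5y] swap r/1=1380/45389: DF=(1 − 1380/45389·(0.962600+0.916700+0.909900+0.887700))/(1+1380/45389) = 431/500 ≈ 0.862000
step 6 [6y] swap r/1=1790/53599: DF=(1 − 1790/53599·(0.962600+0.916700+0.909900+0.887700+0.862000))/(1+1790/53599) = 821/1000 ≈ 0.821000
step 7 [7y] zero: DF = P = 497/625 ≈ 0.795200
step 8 [8y] swap r/1=2386/69165: DF=(1 − 2386/69165·(0.962600+0.916700+0.909900+0.887700+0.862000+0.821000+0.795200))/(1+2386/69165) = 3807/5000 ≈ 0.761400

1 1 4813/5000
2 2 9167/10000
3 3 9099/10000
4 4 8877/10000
5 5 431/500
6 6 821/1000
7 7 497/625
8 8 3807/5000
f(1y,8y) = ((4813/5000)/(3807/5000) − 1)/(7) = 1006/26649 ≈ 3.7750%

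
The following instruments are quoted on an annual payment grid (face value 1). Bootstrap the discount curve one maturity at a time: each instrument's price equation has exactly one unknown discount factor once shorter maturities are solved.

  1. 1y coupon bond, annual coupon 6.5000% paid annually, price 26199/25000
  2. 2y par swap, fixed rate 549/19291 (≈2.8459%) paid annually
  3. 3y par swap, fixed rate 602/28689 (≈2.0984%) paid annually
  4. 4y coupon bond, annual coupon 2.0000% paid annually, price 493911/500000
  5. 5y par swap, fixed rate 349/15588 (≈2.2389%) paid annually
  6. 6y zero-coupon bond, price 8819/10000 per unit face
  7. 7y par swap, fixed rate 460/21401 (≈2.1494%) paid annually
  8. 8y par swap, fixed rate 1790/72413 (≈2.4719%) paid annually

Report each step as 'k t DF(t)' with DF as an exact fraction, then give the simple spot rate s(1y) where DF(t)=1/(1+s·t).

1 1 123/125
2 2 9451/10000
3 3 4699/5000
4 4 4561/5000
5 5 8953/10000
6 6 8819/10000
7 7 431/500
8 8 821/1000
s(1y) = (1/(123/125) − 1)/(1) = 2/123 ≈ 1.6260%

step 1 [1y] bond c/1=13/200: DF=(26199/25000 − 13/200·(0))/(1+13/200) = 123/125 ≈ 0.984000
step 2 [2y] swap r/1=549/19291: DF=(1 − 549/19291·(0.984000))/(1+549/19291) = 9451/10000 ≈ 0.945100
step 3 [3y] swap r/1=602/28689: DF=(1 − 602/28689·(0.984000+0.945100))/(1+602/28689) = 4699/5000 ≈ 0.939800
step 4 [4y] bond c/1=1/50: DF=(493911/500000 − 1/50·(0.984000+0.945100+0.939800))/(1+1/50) = 4561/5000 ≈ 0.912200
step 5 [5y] swap r/1=349/15588: DF=(1 − 349/15588·(0.984000+0.945100+0.939800+0.912200))/(1+349/15588) = 8953/10000 ≈ 0.895300
step 6 [6y] zero: DF = P = 8819/10000 ≈ 0.881900
step 7 [7y] swap r/1=460/21401: DF=(1 − 460/21401·(0.984000+0.945100+0.939800+0.912200+0.895300+0.881900))/(1+460/21401) = 431/500 ≈ 0.862000
step 8 [8y] swap r/1=1790/72413: DF=(1 − 1790/72413·(0.984000+0.945100+0.939800+0.912200+0.895300+0.881900+0.862000))/(1+1790/72413) = 821/1000 ≈ 0.821000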